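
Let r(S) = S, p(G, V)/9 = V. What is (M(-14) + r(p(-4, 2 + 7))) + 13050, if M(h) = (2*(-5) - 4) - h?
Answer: 13131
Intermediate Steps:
p(G, V) = 9*V
M(h) = -14 - h (M(h) = (-10 - 4) - h = -14 - h)
(M(-14) + r(p(-4, 2 + 7))) + 13050 = ((-14 - 1*(-14)) + 9*(2 + 7)) + 13050 = ((-14 + 14) + 9*9) + 13050 = (0 + 81) + 13050 = 81 + 13050 = 13131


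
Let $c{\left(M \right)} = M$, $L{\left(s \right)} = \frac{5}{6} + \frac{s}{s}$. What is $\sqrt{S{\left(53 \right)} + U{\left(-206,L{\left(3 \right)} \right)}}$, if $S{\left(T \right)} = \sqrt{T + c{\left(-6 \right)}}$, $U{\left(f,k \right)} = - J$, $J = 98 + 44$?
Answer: $\sqrt{-142 + \sqrt{47}} \approx 11.625 i$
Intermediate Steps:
$L{\left(s \right)} = \frac{11}{6}$ ($L{\left(s \right)} = 5 \cdot \frac{1}{6} + 1 = \frac{5}{6} + 1 = \frac{11}{6}$)
$J = 142$
$U{\left(f,k \right)} = -142$ ($U{\left(f,k \right)} = \left(-1\right) 142 = -142$)
$S{\left(T \right)} = \sqrt{-6 + T}$ ($S{\left(T \right)} = \sqrt{T - 6} = \sqrt{-6 + T}$)
$\sqrt{S{\left(53 \right)} + U{\left(-206,L{\left(3 \right)} \right)}} = \sqrt{\sqrt{-6 + 53} - 142} = \sqrt{\sqrt{47} - 142} = \sqrt{-142 + \sqrt{47}}$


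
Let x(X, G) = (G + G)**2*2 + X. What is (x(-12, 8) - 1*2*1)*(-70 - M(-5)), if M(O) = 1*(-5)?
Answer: -32370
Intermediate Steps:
M(O) = -5
x(X, G) = X + 8*G**2 (x(X, G) = (2*G)**2*2 + X = (4*G**2)*2 + X = 8*G**2 + X = X + 8*G**2)
(x(-12, 8) - 1*2*1)*(-70 - M(-5)) = ((-12 + 8*8**2) - 1*2*1)*(-70 - 1*(-5)) = ((-12 + 8*64) - 2*1)*(-70 + 5) = ((-12 + 512) - 2)*(-65) = (500 - 2)*(-65) = 498*(-65) = -32370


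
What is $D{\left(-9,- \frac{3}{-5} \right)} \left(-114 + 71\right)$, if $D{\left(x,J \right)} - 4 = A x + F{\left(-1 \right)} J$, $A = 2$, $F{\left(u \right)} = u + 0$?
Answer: $\frac{3139}{5} \approx 627.8$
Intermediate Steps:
$F{\left(u \right)} = u$
$D{\left(x,J \right)} = 4 - J + 2 x$ ($D{\left(x,J \right)} = 4 - \left(J - 2 x\right) = 4 - J + 2 x$)
$D{\left(-9,- \frac{3}{-5} \right)} \left(-114 + 71\right) = \left(4 - - \frac{3}{-5} + 2 \left(-9\right)\right) \left(-114 + 71\right) = \left(4 - \left(-3\right) \left(- \frac{1}{5}\right) - 18\right) \left(-43\right) = \left(4 - \frac{3}{5} - 18\right) \left(-43\right) = \left(- \frac{73}{5}\right) \left(-43\right) = \frac{3139}{5}$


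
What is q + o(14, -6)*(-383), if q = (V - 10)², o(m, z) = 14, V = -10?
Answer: -4962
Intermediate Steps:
q = 400 (q = (-10 - 10)² = (-20)² = 400)
q + o(14, -6)*(-383) = 400 + 14*(-383) = 400 - 5362 = -4962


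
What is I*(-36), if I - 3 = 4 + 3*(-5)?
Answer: 288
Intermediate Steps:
I = -8 (I = 3 + (4 + 3*(-5)) = 3 + (4 - 15) = 3 - 11 = -8)
I*(-36) = -8*(-36) = 288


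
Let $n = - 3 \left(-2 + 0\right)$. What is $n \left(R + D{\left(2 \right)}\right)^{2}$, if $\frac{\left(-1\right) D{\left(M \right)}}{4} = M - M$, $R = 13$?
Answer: $1014$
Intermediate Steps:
$D{\left(M \right)} = 0$ ($D{\left(M \right)} = - 4 \left(M - M\right) = \left(-4\right) 0 = 0$)
$n = 6$ ($n = \left(-3\right) \left(-2\right) = 6$)
$n \left(R + D{\left(2 \right)}\right)^{2} = 6 \left(13 + 0\right)^{2} = 6 \cdot 13^{2} = 6 \cdot 169 = 1014$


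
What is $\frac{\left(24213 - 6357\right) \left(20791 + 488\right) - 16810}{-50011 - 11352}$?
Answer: $- \frac{379941014}{61363} \approx -6191.7$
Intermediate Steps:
$\frac{\left(24213 - 6357\right) \left(20791 + 488\right) - 16810}{-50011 - 11352} = \frac{17856 \cdot 21279 - 16810}{-61363} = \left(379957824 - 16810\right) \left(- \frac{1}{61363}\right) = 379941014 \left(- \frac{1}{61363}\right) = - \frac{379941014}{61363}$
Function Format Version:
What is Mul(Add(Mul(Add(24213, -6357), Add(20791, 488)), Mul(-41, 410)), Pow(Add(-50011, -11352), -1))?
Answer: Rational(-379941014, 61363) ≈ -6191.7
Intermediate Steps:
Mul(Add(Mul(Add(24213, -6357), Add(20791, 488)), Mul(-41, 410)), Pow(Add(-50011, -11352), -1)) = Mul(Add(Mul(17856, 21279), -16810), Pow(-61363, -1)) = Mul(Add(379957824, -16810), Rational(-1, 61363)) = Mul(379941014, Rational(-1, 61363)) = Rational(-379941014, 61363)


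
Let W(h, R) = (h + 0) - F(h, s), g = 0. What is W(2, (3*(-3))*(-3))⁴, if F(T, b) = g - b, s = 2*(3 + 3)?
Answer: 38416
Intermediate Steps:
s = 12 (s = 2*6 = 12)
F(T, b) = -b (F(T, b) = 0 - b = -b)
W(h, R) = 12 + h (W(h, R) = (h + 0) - (-1)*12 = h - 1*(-12) = h + 12 = 12 + h)
W(2, (3*(-3))*(-3))⁴ = (12 + 2)⁴ = 14⁴ = 38416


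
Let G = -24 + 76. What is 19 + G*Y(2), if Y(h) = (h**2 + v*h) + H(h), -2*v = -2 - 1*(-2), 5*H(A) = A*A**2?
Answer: 1551/5 ≈ 310.20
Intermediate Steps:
H(A) = A**3/5 (H(A) = (A*A**2)/5 = A**3/5)
v = 0 (v = -(-2 - 1*(-2))/2 = -(-2 + 2)/2 = -1/2*0 = 0)
G = 52
Y(h) = h**2 + h**3/5 (Y(h) = (h**2 + 0*h) + h**3/5 = (h**2 + 0) + h**3/5 = h**2 + h**3/5)
19 + G*Y(2) = 19 + 52*((1/5)*2**2*(5 + 2)) = 19 + 52*((1/5)*4*7) = 19 + 52*(28/5) = 19 + 1456/5 = 1551/5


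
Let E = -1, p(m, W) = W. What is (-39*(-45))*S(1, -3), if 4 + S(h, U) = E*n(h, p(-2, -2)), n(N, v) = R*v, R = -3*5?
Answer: -59670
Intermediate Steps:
R = -15
n(N, v) = -15*v
S(h, U) = -34 (S(h, U) = -4 - (-15)*(-2) = -4 - 1*30 = -4 - 30 = -34)
(-39*(-45))*S(1, -3) = -39*(-45)*(-34) = 1755*(-34) = -59670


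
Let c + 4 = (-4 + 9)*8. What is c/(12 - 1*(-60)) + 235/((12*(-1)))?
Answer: -229/12 ≈ -19.083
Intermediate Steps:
c = 36 (c = -4 + (-4 + 9)*8 = -4 + 5*8 = -4 + 40 = 36)
c/(12 - 1*(-60)) + 235/((12*(-1))) = 36/(12 - 1*(-60)) + 235/((12*(-1))) = 36/(12 + 60) + 235/(-12) = 36/72 + 235*(-1/12) = 36*(1/72) - 235/12 = ½ - 235/12 = -229/12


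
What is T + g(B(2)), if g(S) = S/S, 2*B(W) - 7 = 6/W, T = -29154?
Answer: -29153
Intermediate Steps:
B(W) = 7/2 + 3/W (B(W) = 7/2 + (6/W)/2 = 7/2 + 3/W)
g(S) = 1
T + g(B(2)) = -29154 + 1 = -29153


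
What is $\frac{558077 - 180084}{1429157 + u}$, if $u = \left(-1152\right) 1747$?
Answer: $- \frac{53999}{83341} \approx -0.64793$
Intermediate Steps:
$u = -2012544$
$\frac{558077 - 180084}{1429157 + u} = \frac{558077 - 180084}{1429157 - 2012544} = \frac{377993}{-583387} = 377993 \left(- \frac{1}{583387}\right) = - \frac{53999}{83341}$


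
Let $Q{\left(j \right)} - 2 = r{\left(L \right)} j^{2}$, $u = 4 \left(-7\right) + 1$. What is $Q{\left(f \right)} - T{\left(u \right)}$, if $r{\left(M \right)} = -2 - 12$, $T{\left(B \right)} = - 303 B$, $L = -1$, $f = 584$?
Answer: $-4782963$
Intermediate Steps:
$u = -27$ ($u = -28 + 1 = -27$)
$r{\left(M \right)} = -14$
$Q{\left(j \right)} = 2 - 14 j^{2}$
$Q{\left(f \right)} - T{\left(u \right)} = \left(2 - 14 \cdot 584^{2}\right) - \left(-303\right) \left(-27\right) = \left(2 - 4774784\right) - 8181 = -4774782 - 8181 = -4782963$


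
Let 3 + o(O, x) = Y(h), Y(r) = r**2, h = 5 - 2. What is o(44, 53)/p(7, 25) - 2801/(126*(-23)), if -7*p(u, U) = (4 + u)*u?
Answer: 13423/31878 ≈ 0.42107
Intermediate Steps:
h = 3
p(u, U) = -u*(4 + u)/7 (p(u, U) = -(4 + u)*u/7 = -u*(4 + u)/7)
o(O, x) = 6 (o(O, x) = -3 + 3**2 = -3 + 9 = 6)
o(44, 53)/p(7, 25) - 2801/(126*(-23)) = 6/((-1/7*7*(4 + 7))) - 2801/(126*(-23)) = 6/((-1/7*7*11)) - 2801/(-2898) = 6/(-11) - 2801*(-1/2898) = 6*(-1/11) + 2801/2898 = -6/11 + 2801/2898 = 13423/31878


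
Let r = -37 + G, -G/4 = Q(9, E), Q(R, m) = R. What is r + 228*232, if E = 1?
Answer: 52823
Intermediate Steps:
G = -36 (G = -4*9 = -36)
r = -73 (r = -37 - 36 = -73)
r + 228*232 = -73 + 228*232 = -73 + 52896 = 52823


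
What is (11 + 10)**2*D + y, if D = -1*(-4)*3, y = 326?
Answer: 5618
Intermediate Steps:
D = 12 (D = 4*3 = 12)
(11 + 10)**2*D + y = (11 + 10)**2*12 + 326 = 21**2*12 + 326 = 441*12 + 326 = 5292 + 326 = 5618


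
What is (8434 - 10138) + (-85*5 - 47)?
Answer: -2176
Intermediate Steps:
(8434 - 10138) + (-85*5 - 47) = -1704 + (-425 - 47) = -1704 - 472 = -2176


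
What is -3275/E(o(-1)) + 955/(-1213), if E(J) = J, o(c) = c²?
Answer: -3973530/1213 ≈ -3275.8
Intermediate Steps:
-3275/E(o(-1)) + 955/(-1213) = -3275/((-1)²) + 955/(-1213) = -3275/1 + 955*(-1/1213) = -3275*1 - 955/1213 = -3275 - 955/1213 = -3973530/1213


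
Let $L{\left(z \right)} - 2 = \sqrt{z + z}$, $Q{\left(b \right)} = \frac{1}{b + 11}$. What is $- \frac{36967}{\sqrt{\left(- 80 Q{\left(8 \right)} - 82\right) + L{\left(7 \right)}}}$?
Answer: $\frac{36967 i \sqrt{19}}{\sqrt{1600 - 19 \sqrt{14}}} \approx 4121.0 i$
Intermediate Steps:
$Q{\left(b \right)} = \frac{1}{11 + b}$
$L{\left(z \right)} = 2 + \sqrt{2} \sqrt{z}$ ($L{\left(z \right)} = 2 + \sqrt{z + z} = 2 + \sqrt{2 z} = 2 + \sqrt{2} \sqrt{z}$)
$- \frac{36967}{\sqrt{\left(- 80 Q{\left(8 \right)} - 82\right) + L{\left(7 \right)}}} = - \frac{36967}{\sqrt{\left(- \frac{80}{11 + 8} - 82\right) + \left(2 + \sqrt{2} \sqrt{7}\right)}} = - \frac{36967}{\sqrt{\left(- \frac{80}{19} - 82\right) + \left(2 + \sqrt{14}\right)}} = - \frac{36967}{\sqrt{- \frac{1638}{19} + \left(2 + \sqrt{14}\right)}} = - \frac{36967}{\sqrt{- \frac{1600}{19} + \sqrt{14}}}$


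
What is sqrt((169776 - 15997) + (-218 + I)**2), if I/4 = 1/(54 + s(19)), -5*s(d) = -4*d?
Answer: sqrt(6024043307)/173 ≈ 448.64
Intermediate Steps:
s(d) = 4*d/5 (s(d) = -(-4)*d/5 = 4*d/5)
I = 10/173 (I = 4/(54 + (4/5)*19) = 4/(54 + 76/5) = 4/(346/5) = 4*(5/346) = 10/173 ≈ 0.057803)
sqrt((169776 - 15997) + (-218 + I)**2) = sqrt((169776 - 15997) + (-218 + 10/173)**2) = sqrt(153779 + (-37704/173)**2) = sqrt(153779 + 1421591616/29929) = sqrt(6024043307/29929) = sqrt(6024043307)/173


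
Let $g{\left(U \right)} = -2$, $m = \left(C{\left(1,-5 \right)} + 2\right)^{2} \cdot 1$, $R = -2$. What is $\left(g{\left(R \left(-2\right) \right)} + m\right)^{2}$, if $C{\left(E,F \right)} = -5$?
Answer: $49$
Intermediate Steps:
$m = 9$ ($m = \left(-5 + 2\right)^{2} \cdot 1 = \left(-3\right)^{2} \cdot 1 = 9 \cdot 1 = 9$)
$\left(g{\left(R \left(-2\right) \right)} + m\right)^{2} = \left(-2 + 9\right)^{2} = 7^{2} = 49$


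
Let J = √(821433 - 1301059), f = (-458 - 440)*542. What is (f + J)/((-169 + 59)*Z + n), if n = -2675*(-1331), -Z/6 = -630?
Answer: -486716/3144625 + I*√479626/3144625 ≈ -0.15478 + 0.00022023*I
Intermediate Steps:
Z = 3780 (Z = -6*(-630) = 3780)
f = -486716 (f = -898*542 = -486716)
n = 3560425
J = I*√479626 (J = √(-479626) = I*√479626 ≈ 692.55*I)
(f + J)/((-169 + 59)*Z + n) = (-486716 + I*√479626)/((-169 + 59)*3780 + 3560425) = (-486716 + I*√479626)/(-110*3780 + 3560425) = (-486716 + I*√479626)/(-415800 + 3560425) = (-486716 + I*√479626)/3144625 = (-486716 + I*√479626)*(1/3144625) = -486716/3144625 + I*√479626/3144625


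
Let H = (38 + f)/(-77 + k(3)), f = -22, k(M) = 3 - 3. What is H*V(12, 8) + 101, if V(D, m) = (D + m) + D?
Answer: 7265/77 ≈ 94.351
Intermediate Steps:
k(M) = 0
H = -16/77 (H = (38 - 22)/(-77 + 0) = 16/(-77) = 16*(-1/77) = -16/77 ≈ -0.20779)
V(D, m) = m + 2*D
H*V(12, 8) + 101 = -16*(8 + 2*12)/77 + 101 = -16*(8 + 24)/77 + 101 = -16/77*32 + 101 = -512/77 + 101 = 7265/77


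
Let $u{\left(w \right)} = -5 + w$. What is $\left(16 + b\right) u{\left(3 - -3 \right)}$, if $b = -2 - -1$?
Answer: $15$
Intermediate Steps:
$b = -1$ ($b = -2 + 1 = -1$)
$\left(16 + b\right) u{\left(3 - -3 \right)} = \left(16 - 1\right) \left(-5 + \left(3 - -3\right)\right) = 15 \left(-5 + \left(3 + 3\right)\right) = 15 \left(-5 + 6\right) = 15 \cdot 1 = 15$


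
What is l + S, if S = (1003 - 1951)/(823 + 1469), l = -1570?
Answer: -299949/191 ≈ -1570.4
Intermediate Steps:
S = -79/191 (S = -948/2292 = -948*1/2292 = -79/191 ≈ -0.41361)
l + S = -1570 - 79/191 = -299949/191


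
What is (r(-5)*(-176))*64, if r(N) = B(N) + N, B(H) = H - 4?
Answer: 157696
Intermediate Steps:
B(H) = -4 + H
r(N) = -4 + 2*N (r(N) = (-4 + N) + N = -4 + 2*N)
(r(-5)*(-176))*64 = ((-4 + 2*(-5))*(-176))*64 = ((-4 - 10)*(-176))*64 = -14*(-176)*64 = 2464*64 = 157696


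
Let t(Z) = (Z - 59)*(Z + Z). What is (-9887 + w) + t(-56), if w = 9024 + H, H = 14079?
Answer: 26096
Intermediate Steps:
t(Z) = 2*Z*(-59 + Z) (t(Z) = (-59 + Z)*(2*Z) = 2*Z*(-59 + Z))
w = 23103 (w = 9024 + 14079 = 23103)
(-9887 + w) + t(-56) = (-9887 + 23103) + 2*(-56)*(-59 - 56) = 13216 + 2*(-56)*(-115) = 13216 + 12880 = 26096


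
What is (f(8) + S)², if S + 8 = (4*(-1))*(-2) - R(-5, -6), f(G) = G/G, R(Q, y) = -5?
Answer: 36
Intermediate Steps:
f(G) = 1
S = 5 (S = -8 + ((4*(-1))*(-2) - 1*(-5)) = -8 + (-4*(-2) + 5) = -8 + (8 + 5) = -8 + 13 = 5)
(f(8) + S)² = (1 + 5)² = 6² = 36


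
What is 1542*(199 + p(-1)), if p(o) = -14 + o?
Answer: 283728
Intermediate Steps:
1542*(199 + p(-1)) = 1542*(199 + (-14 - 1)) = 1542*(199 - 15) = 1542*184 = 283728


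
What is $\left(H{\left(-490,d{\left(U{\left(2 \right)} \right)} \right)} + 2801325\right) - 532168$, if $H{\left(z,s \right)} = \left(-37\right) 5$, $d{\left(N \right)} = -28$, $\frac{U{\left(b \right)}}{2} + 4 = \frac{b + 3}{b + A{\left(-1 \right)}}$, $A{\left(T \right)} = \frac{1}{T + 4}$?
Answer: $2268972$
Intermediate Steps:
$A{\left(T \right)} = \frac{1}{4 + T}$
$U{\left(b \right)} = -8 + \frac{2 \left(3 + b\right)}{\frac{1}{3} + b}$ ($U{\left(b \right)} = -8 + 2 \frac{b + 3}{b + \frac{1}{4 - 1}} = -8 + 2 \frac{3 + b}{b + \frac{1}{3}} = -8 + 2 \frac{3 + b}{\frac{1}{3} + b} = -8 + \frac{2 \left(3 + b\right)}{\frac{1}{3} + b}$)
$H{\left(z,s \right)} = -185$
$\left(H{\left(-490,d{\left(U{\left(2 \right)} \right)} \right)} + 2801325\right) - 532168 = \left(-185 + 2801325\right) - 532168 = 2801140 - 532168 = 2268972$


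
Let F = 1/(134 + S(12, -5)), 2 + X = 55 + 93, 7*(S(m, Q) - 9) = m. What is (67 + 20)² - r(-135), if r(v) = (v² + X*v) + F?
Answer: 9171695/1013 ≈ 9054.0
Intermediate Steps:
S(m, Q) = 9 + m/7
X = 146 (X = -2 + (55 + 93) = -2 + 148 = 146)
F = 7/1013 (F = 1/(134 + (9 + (⅐)*12)) = 1/(134 + (9 + 12/7)) = 1/(134 + 75/7) = 1/(1013/7) = 7/1013 ≈ 0.0069102)
r(v) = 7/1013 + v² + 146*v (r(v) = (v² + 146*v) + 7/1013 = 7/1013 + v² + 146*v)
(67 + 20)² - r(-135) = (67 + 20)² - (7/1013 + (-135)² + 146*(-135)) = 87² - (7/1013 + 18225 - 19710) = 7569 - 1*(-1504298/1013) = 7569 + 1504298/1013 = 9171695/1013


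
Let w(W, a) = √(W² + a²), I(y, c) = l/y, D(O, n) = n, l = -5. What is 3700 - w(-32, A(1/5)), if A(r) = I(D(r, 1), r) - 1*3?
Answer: 3700 - 8*√17 ≈ 3667.0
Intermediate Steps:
I(y, c) = -5/y
A(r) = -8 (A(r) = -5/1 - 1*3 = -5*1 - 3 = -5 - 3 = -8)
3700 - w(-32, A(1/5)) = 3700 - √((-32)² + (-8)²) = 3700 - √(1024 + 64) = 3700 - √1088 = 3700 - 8*√17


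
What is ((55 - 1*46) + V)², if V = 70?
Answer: 6241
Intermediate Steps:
((55 - 1*46) + V)² = ((55 - 1*46) + 70)² = ((55 - 46) + 70)² = (9 + 70)² = 79² = 6241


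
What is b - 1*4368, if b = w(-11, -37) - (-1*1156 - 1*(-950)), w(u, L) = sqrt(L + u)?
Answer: -4162 + 4*I*sqrt(3) ≈ -4162.0 + 6.9282*I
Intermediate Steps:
b = 206 + 4*I*sqrt(3) (b = sqrt(-37 - 11) - (-1*1156 - 1*(-950)) = sqrt(-48) - (-1156 + 950) = 4*I*sqrt(3) - 1*(-206) = 4*I*sqrt(3) + 206 = 206 + 4*I*sqrt(3) ≈ 206.0 + 6.9282*I)
b - 1*4368 = (206 + 4*I*sqrt(3)) - 1*4368 = (206 + 4*I*sqrt(3)) - 4368 = -4162 + 4*I*sqrt(3)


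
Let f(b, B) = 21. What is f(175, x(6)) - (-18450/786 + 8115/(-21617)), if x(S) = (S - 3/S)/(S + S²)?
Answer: 127003707/2831827 ≈ 44.849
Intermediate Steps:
x(S) = (S - 3/S)/(S + S²)
f(175, x(6)) - (-18450/786 + 8115/(-21617)) = 21 - (-18450/786 + 8115/(-21617)) = 21 - (-18450*1/786 + 8115*(-1/21617)) = 21 - (-3075/131 - 8115/21617) = 21 - 1*(-67535340/2831827) = 21 + 67535340/2831827 = 127003707/2831827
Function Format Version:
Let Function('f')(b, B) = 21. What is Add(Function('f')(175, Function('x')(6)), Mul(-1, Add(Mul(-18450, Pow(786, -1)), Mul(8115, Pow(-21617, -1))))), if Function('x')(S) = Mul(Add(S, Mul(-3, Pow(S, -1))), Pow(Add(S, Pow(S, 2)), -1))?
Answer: Rational(127003707, 2831827) ≈ 44.849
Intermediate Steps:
Function('x')(S) = Mul(Pow(Add(S, Pow(S, 2)), -1), Add(S, Mul(-3, Pow(S, -1))))
Add(Function('f')(175, Function('x')(6)), Mul(-1, Add(Mul(-18450, Pow(786, -1)), Mul(8115, Pow(-21617, -1))))) = Add(21, Mul(-1, Add(Mul(-18450, Pow(786, -1)), Mul(8115, Pow(-21617, -1))))) = Add(21, Mul(-1, Add(Mul(-18450, Rational(1, 786)), Mul(8115, Rational(-1, 21617))))) = Add(21, Mul(-1, Add(Rational(-3075, 131), Rational(-8115, 21617)))) = Add(21, Mul(-1, Rational(-67535340, 2831827))) = Add(21, Rational(67535340, 2831827)) = Rational(127003707, 2831827)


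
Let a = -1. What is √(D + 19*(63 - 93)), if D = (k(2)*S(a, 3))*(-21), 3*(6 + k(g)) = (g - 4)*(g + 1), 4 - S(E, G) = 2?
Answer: 3*I*√26 ≈ 15.297*I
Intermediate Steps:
S(E, G) = 2 (S(E, G) = 4 - 1*2 = 4 - 2 = 2)
k(g) = -6 + (1 + g)*(-4 + g)/3 (k(g) = -6 + ((g - 4)*(g + 1))/3 = -6 + ((-4 + g)*(1 + g))/3 = -6 + ((1 + g)*(-4 + g))/3 = -6 + (1 + g)*(-4 + g)/3)
D = 336 (D = ((-22/3 - 1*2 + (⅓)*2²)*2)*(-21) = ((-22/3 - 2 + (⅓)*4)*2)*(-21) = ((-22/3 - 2 + 4/3)*2)*(-21) = -8*2*(-21) = -16*(-21) = 336)
√(D + 19*(63 - 93)) = √(336 + 19*(63 - 93)) = √(336 + 19*(-30)) = √(336 - 570) = √(-234) = 3*I*√26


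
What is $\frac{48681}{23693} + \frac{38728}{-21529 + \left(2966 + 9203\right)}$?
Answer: $- \frac{57741043}{27720810} \approx -2.083$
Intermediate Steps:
$\frac{48681}{23693} + \frac{38728}{-21529 + \left(2966 + 9203\right)} = 48681 \cdot \frac{1}{23693} + \frac{38728}{-21529 + 12169} = \frac{48681}{23693} + \frac{38728}{-9360} = \frac{48681}{23693} + 38728 \left(- \frac{1}{9360}\right) = \frac{48681}{23693} - \frac{4841}{1170} = - \frac{57741043}{27720810}$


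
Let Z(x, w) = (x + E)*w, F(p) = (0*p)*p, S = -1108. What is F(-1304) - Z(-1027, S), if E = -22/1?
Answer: -1162292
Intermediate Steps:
E = -22 (E = -22*1 = -22)
F(p) = 0 (F(p) = 0*p = 0)
Z(x, w) = w*(-22 + x) (Z(x, w) = (x - 22)*w = (-22 + x)*w = w*(-22 + x))
F(-1304) - Z(-1027, S) = 0 - (-1108)*(-22 - 1027) = 0 - (-1108)*(-1049) = 0 - 1*1162292 = 0 - 1162292 = -1162292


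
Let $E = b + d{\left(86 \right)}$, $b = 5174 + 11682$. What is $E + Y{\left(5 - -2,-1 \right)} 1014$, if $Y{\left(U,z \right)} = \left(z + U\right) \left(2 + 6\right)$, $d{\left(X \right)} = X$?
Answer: $65614$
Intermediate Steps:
$Y{\left(U,z \right)} = 8 U + 8 z$ ($Y{\left(U,z \right)} = \left(U + z\right) 8 = 8 U + 8 z$)
$b = 16856$
$E = 16942$ ($E = 16856 + 86 = 16942$)
$E + Y{\left(5 - -2,-1 \right)} 1014 = 16942 + \left(8 \left(5 - -2\right) + 8 \left(-1\right)\right) 1014 = 16942 + \left(8 \left(5 + 2\right) - 8\right) 1014 = 16942 + \left(8 \cdot 7 - 8\right) 1014 = 16942 + \left(56 - 8\right) 1014 = 16942 + 48 \cdot 1014 = 16942 + 48672 = 65614$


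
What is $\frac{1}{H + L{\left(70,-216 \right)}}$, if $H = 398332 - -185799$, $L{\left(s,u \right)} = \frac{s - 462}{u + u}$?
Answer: $\frac{54}{31543123} \approx 1.7119 \cdot 10^{-6}$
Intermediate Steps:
$L{\left(s,u \right)} = \frac{-462 + s}{2 u}$
$H = 584131$ ($H = 398332 + 185799 = 584131$)
$\frac{1}{H + L{\left(70,-216 \right)}} = \frac{1}{584131 + \frac{-462 + 70}{2 \left(-216\right)}} = \frac{1}{584131 + \frac{1}{2} \left(- \frac{1}{216}\right) \left(-392\right)} = \frac{1}{584131 + \frac{49}{54}} = \frac{1}{\frac{31543123}{54}} = \frac{54}{31543123}$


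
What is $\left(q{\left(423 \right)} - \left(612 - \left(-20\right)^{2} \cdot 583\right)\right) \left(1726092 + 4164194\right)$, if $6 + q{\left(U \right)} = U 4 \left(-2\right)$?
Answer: $1350041770628$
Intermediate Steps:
$q{\left(U \right)} = -6 - 8 U$ ($q{\left(U \right)} = -6 + U 4 \left(-2\right) = -6 + 4 U \left(-2\right) = -6 - 8 U$)
$\left(q{\left(423 \right)} - \left(612 - \left(-20\right)^{2} \cdot 583\right)\right) \left(1726092 + 4164194\right) = \left(\left(-6 - 3384\right) - \left(612 - \left(-20\right)^{2} \cdot 583\right)\right) \left(1726092 + 4164194\right) = \left(\left(-6 - 3384\right) + \left(-612 + 400 \cdot 583\right)\right) 5890286 = \left(-3390 + \left(-612 + 233200\right)\right) 5890286 = \left(-3390 + 232588\right) 5890286 = 229198 \cdot 5890286 = 1350041770628$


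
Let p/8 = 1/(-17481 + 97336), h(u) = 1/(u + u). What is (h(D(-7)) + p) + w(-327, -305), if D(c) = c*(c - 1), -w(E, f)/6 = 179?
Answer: -9605517489/8943760 ≈ -1074.0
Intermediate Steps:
w(E, f) = -1074 (w(E, f) = -6*179 = -1074)
D(c) = c*(-1 + c)
h(u) = 1/(2*u)
p = 8/79855 (p = 8/(-17481 + 97336) = 8/79855 ≈ 0.00010018)
(h(D(-7)) + p) + w(-327, -305) = (1/(2*((-7*(-1 - 7)))) + 8/79855) - 1074 = (1/(2*((-7*(-8)))) + 8/79855) - 1074 = ((1/2)/56 + 8/79855) - 1074 = ((1/2)*(1/56) + 8/79855) - 1074 = (1/112 + 8/79855) - 1074 = 80751/8943760 - 1074 = -9605517489/8943760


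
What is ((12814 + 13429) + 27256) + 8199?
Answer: 61698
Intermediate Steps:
((12814 + 13429) + 27256) + 8199 = (26243 + 27256) + 8199 = 53499 + 8199 = 61698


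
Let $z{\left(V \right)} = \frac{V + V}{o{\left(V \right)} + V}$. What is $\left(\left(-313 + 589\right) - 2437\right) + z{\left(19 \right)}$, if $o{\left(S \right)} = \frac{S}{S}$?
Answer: $- \frac{21591}{10} \approx -2159.1$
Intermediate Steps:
$o{\left(S \right)} = 1$
$z{\left(V \right)} = \frac{2 V}{1 + V}$ ($z{\left(V \right)} = \frac{V + V}{1 + V} = \frac{2 V}{1 + V}$)
$\left(\left(-313 + 589\right) - 2437\right) + z{\left(19 \right)} = \left(\left(-313 + 589\right) - 2437\right) + 2 \cdot 19 \frac{1}{1 + 19} = \left(276 - 2437\right) + 2 \cdot 19 \cdot \frac{1}{20} = -2161 + 2 \cdot 19 \cdot \frac{1}{20} = -2161 + \frac{19}{10} = - \frac{21591}{10}$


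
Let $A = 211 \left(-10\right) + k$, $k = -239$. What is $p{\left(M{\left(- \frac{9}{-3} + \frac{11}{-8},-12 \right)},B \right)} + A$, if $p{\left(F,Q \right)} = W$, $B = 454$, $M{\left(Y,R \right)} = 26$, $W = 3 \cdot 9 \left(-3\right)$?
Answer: $-2430$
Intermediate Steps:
$W = -81$ ($W = 27 \left(-3\right) = -81$)
$p{\left(F,Q \right)} = -81$
$A = -2349$ ($A = 211 \left(-10\right) - 239 = -2110 - 239 = -2349$)
$p{\left(M{\left(- \frac{9}{-3} + \frac{11}{-8},-12 \right)},B \right)} + A = -81 - 2349 = -2430$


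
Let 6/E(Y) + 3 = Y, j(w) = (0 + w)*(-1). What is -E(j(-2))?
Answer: 6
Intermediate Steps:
j(w) = -w (j(w) = w*(-1) = -w)
E(Y) = 6/(-3 + Y)
-E(j(-2)) = -6/(-3 - 1*(-2)) = -6/(-3 + 2) = -6/(-1) = -6*(-1) = -1*(-6) = 6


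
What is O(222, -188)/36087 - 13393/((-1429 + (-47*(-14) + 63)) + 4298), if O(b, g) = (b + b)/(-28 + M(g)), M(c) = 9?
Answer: -3061514863/820498090 ≈ -3.7313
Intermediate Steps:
O(b, g) = -2*b/19 (O(b, g) = (b + b)/(-28 + 9) = (2*b)/(-19) = (2*b)*(-1/19) = -2*b/19)
O(222, -188)/36087 - 13393/((-1429 + (-47*(-14) + 63)) + 4298) = -2/19*222/36087 - 13393/((-1429 + (-47*(-14) + 63)) + 4298) = -444/19*1/36087 - 13393/((-1429 + (658 + 63)) + 4298) = -148/228551 - 13393/((-1429 + 721) + 4298) = -148/228551 - 13393/(-708 + 4298) = -148/228551 - 13393/3590 = -3061514863/820498090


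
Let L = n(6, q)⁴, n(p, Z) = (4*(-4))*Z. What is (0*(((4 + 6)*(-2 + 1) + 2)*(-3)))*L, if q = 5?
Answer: 0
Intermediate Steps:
n(p, Z) = -16*Z
L = 40960000 (L = (-16*5)⁴ = (-80)⁴ = 40960000)
(0*(((4 + 6)*(-2 + 1) + 2)*(-3)))*L = (0*(((4 + 6)*(-2 + 1) + 2)*(-3)))*40960000 = (0*((10*(-1) + 2)*(-3)))*40960000 = (0*((-10 + 2)*(-3)))*40960000 = (0*(-8*(-3)))*40960000 = (0*24)*40960000 = 0*40960000 = 0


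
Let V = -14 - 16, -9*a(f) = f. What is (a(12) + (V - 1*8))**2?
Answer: 13924/9 ≈ 1547.1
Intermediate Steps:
a(f) = -f/9
V = -30
(a(12) + (V - 1*8))**2 = (-1/9*12 + (-30 - 1*8))**2 = (-4/3 + (-30 - 8))**2 = (-4/3 - 38)**2 = (-118/3)**2 = 13924/9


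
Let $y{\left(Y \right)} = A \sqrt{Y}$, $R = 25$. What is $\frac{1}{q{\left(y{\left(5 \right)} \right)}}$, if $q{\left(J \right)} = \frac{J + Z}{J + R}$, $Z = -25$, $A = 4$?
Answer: $- \frac{141}{109} - \frac{40 \sqrt{5}}{109} \approx -2.1142$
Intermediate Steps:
$y{\left(Y \right)} = 4 \sqrt{Y}$
$q{\left(J \right)} = \frac{-25 + J}{25 + J}$ ($q{\left(J \right)} = \frac{J - 25}{J + 25} = \frac{-25 + J}{25 + J}$)
$\frac{1}{q{\left(y{\left(5 \right)} \right)}} = \frac{1}{\frac{1}{25 + 4 \sqrt{5}} \left(-25 + 4 \sqrt{5}\right)} = \frac{25 + 4 \sqrt{5}}{-25 + 4 \sqrt{5}}$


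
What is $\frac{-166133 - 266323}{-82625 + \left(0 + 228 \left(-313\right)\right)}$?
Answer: $\frac{432456}{153989} \approx 2.8084$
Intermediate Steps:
$\frac{-166133 - 266323}{-82625 + \left(0 + 228 \left(-313\right)\right)} = - \frac{432456}{-82625 + \left(0 - 71364\right)} = - \frac{432456}{-82625 - 71364} = - \frac{432456}{-153989} = \left(-432456\right) \left(- \frac{1}{153989}\right) = \frac{432456}{153989}$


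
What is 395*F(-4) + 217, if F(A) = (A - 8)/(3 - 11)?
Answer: 1619/2 ≈ 809.50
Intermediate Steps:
F(A) = 1 - A/8 (F(A) = (-8 + A)/(-8) = (-8 + A)*(-⅛) = 1 - A/8)
395*F(-4) + 217 = 395*(1 - ⅛*(-4)) + 217 = 395*(1 + ½) + 217 = 395*(3/2) + 217 = 1185/2 + 217 = 1619/2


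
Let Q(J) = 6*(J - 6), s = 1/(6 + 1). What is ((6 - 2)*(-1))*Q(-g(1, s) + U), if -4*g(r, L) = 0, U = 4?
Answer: 48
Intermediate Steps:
s = ⅐ (s = 1/7 = ⅐ ≈ 0.14286)
g(r, L) = 0 (g(r, L) = -¼*0 = 0)
Q(J) = -36 + 6*J (Q(J) = 6*(-6 + J) = -36 + 6*J)
((6 - 2)*(-1))*Q(-g(1, s) + U) = ((6 - 2)*(-1))*(-36 + 6*(-1*0 + 4)) = (4*(-1))*(-36 + 6*(0 + 4)) = -4*(-36 + 6*4) = -4*(-36 + 24) = -4*(-12) = 48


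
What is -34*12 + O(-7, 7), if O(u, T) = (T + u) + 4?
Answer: -404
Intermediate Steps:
O(u, T) = 4 + T + u
-34*12 + O(-7, 7) = -34*12 + (4 + 7 - 7) = -408 + 4 = -404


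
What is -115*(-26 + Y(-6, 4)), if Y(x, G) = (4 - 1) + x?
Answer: 3335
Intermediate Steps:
Y(x, G) = 3 + x
-115*(-26 + Y(-6, 4)) = -115*(-26 + (3 - 6)) = -115*(-26 - 3) = -115*(-29) = 3335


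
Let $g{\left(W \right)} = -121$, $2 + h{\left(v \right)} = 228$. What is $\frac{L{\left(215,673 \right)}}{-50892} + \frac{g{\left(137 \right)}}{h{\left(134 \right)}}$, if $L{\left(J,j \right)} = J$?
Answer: $- \frac{3103261}{5750796} \approx -0.53962$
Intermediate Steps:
$h{\left(v \right)} = 226$ ($h{\left(v \right)} = -2 + 228 = 226$)
$\frac{L{\left(215,673 \right)}}{-50892} + \frac{g{\left(137 \right)}}{h{\left(134 \right)}} = \frac{215}{-50892} - \frac{121}{226} = 215 \left(- \frac{1}{50892}\right) - \frac{121}{226} = - \frac{215}{50892} - \frac{121}{226} = - \frac{3103261}{5750796}$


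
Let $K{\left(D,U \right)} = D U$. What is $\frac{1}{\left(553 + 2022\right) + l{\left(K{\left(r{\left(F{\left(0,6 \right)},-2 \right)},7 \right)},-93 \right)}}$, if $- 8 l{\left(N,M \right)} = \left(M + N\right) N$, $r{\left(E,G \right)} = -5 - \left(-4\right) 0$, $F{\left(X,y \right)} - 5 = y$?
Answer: $\frac{1}{2015} \approx 0.00049628$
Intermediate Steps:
$F{\left(X,y \right)} = 5 + y$
$r{\left(E,G \right)} = -5$ ($r{\left(E,G \right)} = -5 - 0 = -5 + 0 = -5$)
$l{\left(N,M \right)} = - \frac{N \left(M + N\right)}{8}$ ($l{\left(N,M \right)} = - \frac{\left(M + N\right) N}{8} = - \frac{N \left(M + N\right)}{8}$)
$\frac{1}{\left(553 + 2022\right) + l{\left(K{\left(r{\left(F{\left(0,6 \right)},-2 \right)},7 \right)},-93 \right)}} = \frac{1}{\left(553 + 2022\right) - \frac{\left(-5\right) 7 \left(-93 - 35\right)}{8}} = \frac{1}{2575 - - \frac{35 \left(-93 - 35\right)}{8}} = \frac{1}{2575 - \left(- \frac{35}{8}\right) \left(-128\right)} = \frac{1}{2575 - 560} = \frac{1}{2015}$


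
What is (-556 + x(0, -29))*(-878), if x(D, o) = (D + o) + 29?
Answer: 488168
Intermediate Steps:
x(D, o) = 29 + D + o
(-556 + x(0, -29))*(-878) = (-556 + (29 + 0 - 29))*(-878) = (-556 + 0)*(-878) = -556*(-878) = 488168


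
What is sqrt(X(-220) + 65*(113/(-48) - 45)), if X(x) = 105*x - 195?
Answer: I*sqrt(3797715)/12 ≈ 162.4*I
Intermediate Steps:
X(x) = -195 + 105*x
sqrt(X(-220) + 65*(113/(-48) - 45)) = sqrt((-195 + 105*(-220)) + 65*(113/(-48) - 45)) = sqrt((-195 - 23100) + 65*(113*(-1/48) - 45)) = sqrt(-23295 + 65*(-113/48 - 45)) = sqrt(-23295 + 65*(-2273/48)) = sqrt(-23295 - 147745/48) = sqrt(-1265905/48) = I*sqrt(3797715)/12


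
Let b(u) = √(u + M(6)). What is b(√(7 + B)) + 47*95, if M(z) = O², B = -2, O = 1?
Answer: 4465 + √(1 + √5) ≈ 4466.8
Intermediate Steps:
M(z) = 1 (M(z) = 1² = 1)
b(u) = √(1 + u) (b(u) = √(u + 1) = √(1 + u))
b(√(7 + B)) + 47*95 = √(1 + √(7 - 2)) + 47*95 = √(1 + √5) + 4465 = 4465 + √(1 + √5)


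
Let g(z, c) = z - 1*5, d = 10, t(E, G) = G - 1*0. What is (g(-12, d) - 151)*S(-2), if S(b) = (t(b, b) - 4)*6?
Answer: 6048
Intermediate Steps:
t(E, G) = G (t(E, G) = G + 0 = G)
S(b) = -24 + 6*b (S(b) = (b - 4)*6 = (-4 + b)*6 = -24 + 6*b)
g(z, c) = -5 + z (g(z, c) = z - 5 = -5 + z)
(g(-12, d) - 151)*S(-2) = ((-5 - 12) - 151)*(-24 + 6*(-2)) = (-17 - 151)*(-24 - 12) = -168*(-36) = 6048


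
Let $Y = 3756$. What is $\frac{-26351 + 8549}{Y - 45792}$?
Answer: $\frac{2967}{7006} \approx 0.42349$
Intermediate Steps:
$\frac{-26351 + 8549}{Y - 45792} = \frac{-26351 + 8549}{3756 - 45792} = - \frac{17802}{-42036} = \left(-17802\right) \left(- \frac{1}{42036}\right) = \frac{2967}{7006}$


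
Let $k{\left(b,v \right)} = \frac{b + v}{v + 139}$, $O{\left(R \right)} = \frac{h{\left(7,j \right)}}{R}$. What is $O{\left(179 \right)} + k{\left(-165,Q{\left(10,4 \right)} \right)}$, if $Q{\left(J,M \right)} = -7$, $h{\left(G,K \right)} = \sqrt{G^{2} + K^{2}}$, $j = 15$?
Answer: $- \frac{43}{33} + \frac{\sqrt{274}}{179} \approx -1.2106$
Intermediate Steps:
$O{\left(R \right)} = \frac{\sqrt{274}}{R}$ ($O{\left(R \right)} = \frac{\sqrt{7^{2} + 15^{2}}}{R} = \frac{\sqrt{49 + 225}}{R} = \frac{\sqrt{274}}{R}$)
$k{\left(b,v \right)} = \frac{b + v}{139 + v}$
$O{\left(179 \right)} + k{\left(-165,Q{\left(10,4 \right)} \right)} = \frac{\sqrt{274}}{179} + \frac{-165 - 7}{139 - 7} = \sqrt{274} \cdot \frac{1}{179} + \frac{1}{132} \left(-172\right) = \frac{\sqrt{274}}{179} + \frac{1}{132} \left(-172\right) = \frac{\sqrt{274}}{179} - \frac{43}{33} = - \frac{43}{33} + \frac{\sqrt{274}}{179}$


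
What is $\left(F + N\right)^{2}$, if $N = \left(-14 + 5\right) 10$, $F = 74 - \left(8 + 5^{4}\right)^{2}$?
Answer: $160564497025$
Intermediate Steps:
$F = -400615$ ($F = 74 - \left(8 + 625\right)^{2} = 74 - 633^{2} = 74 - 400689 = -400615$)
$N = -90$ ($N = \left(-9\right) 10 = -90$)
$\left(F + N\right)^{2} = \left(-400615 - 90\right)^{2} = \left(-400705\right)^{2} = 160564497025$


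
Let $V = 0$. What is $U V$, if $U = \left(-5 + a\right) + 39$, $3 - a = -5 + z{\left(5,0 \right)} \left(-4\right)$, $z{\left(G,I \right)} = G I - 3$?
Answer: $0$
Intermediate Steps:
$z{\left(G,I \right)} = -3 + G I$
$a = -4$ ($a = 3 - \left(-5 + \left(-3 + 5 \cdot 0\right) \left(-4\right)\right) = 3 - \left(-5 + \left(-3 + 0\right) \left(-4\right)\right) = 3 - \left(-5 - -12\right) = 3 - \left(-5 + 12\right) = 3 - 7 = -4$)
$U = 30$ ($U = \left(-5 - 4\right) + 39 = -9 + 39 = 30$)
$U V = 30 \cdot 0 = 0$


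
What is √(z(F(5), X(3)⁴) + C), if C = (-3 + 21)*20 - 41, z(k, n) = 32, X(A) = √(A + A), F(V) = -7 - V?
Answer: 3*√39 ≈ 18.735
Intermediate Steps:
X(A) = √2*√A (X(A) = √(2*A) = √2*√A)
C = 319 (C = 18*20 - 41 = 360 - 41 = 319)
√(z(F(5), X(3)⁴) + C) = √(32 + 319) = √351 = 3*√39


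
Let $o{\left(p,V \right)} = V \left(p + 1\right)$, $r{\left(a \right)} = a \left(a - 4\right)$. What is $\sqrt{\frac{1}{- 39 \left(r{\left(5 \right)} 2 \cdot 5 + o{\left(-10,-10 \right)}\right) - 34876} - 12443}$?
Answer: $\frac{3 i \sqrt{140588004481}}{10084} \approx 111.55 i$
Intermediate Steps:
$r{\left(a \right)} = a \left(-4 + a\right)$
$o{\left(p,V \right)} = V \left(1 + p\right)$
$\sqrt{\frac{1}{- 39 \left(r{\left(5 \right)} 2 \cdot 5 + o{\left(-10,-10 \right)}\right) - 34876} - 12443} = \sqrt{\frac{1}{- 39 \left(5 \left(-4 + 5\right) 2 \cdot 5 - 10 \left(1 - 10\right)\right) - 34876} - 12443} = \sqrt{\frac{1}{- 39 \left(5 \cdot 1 \cdot 2 \cdot 5 - -90\right) - 34876} - 12443} = \sqrt{\frac{1}{- 39 \left(5 \cdot 2 \cdot 5 + 90\right) - 34876} - 12443} = \sqrt{\frac{1}{- 39 \left(10 \cdot 5 + 90\right) - 34876} - 12443} = \sqrt{\frac{1}{- 39 \left(50 + 90\right) - 34876} - 12443} = \sqrt{\frac{1}{\left(-39\right) 140 - 34876} - 12443} = \sqrt{\frac{1}{-5460 - 34876} - 12443} = \sqrt{\frac{1}{-40336} - 12443} = \sqrt{- \frac{1}{40336} - 12443} = \sqrt{- \frac{501900849}{40336}} = \frac{3 i \sqrt{140588004481}}{10084}$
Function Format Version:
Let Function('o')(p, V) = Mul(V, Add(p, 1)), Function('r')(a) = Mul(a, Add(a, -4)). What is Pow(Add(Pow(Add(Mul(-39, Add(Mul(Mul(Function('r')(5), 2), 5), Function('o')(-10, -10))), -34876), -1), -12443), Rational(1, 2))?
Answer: Mul(Rational(3, 10084), I, Pow(140588004481, Rational(1, 2))) ≈ Mul(111.55, I)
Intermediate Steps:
Function('r')(a) = Mul(a, Add(-4, a))
Function('o')(p, V) = Mul(V, Add(1, p))
Pow(Add(Pow(Add(Mul(-39, Add(Mul(Mul(Function('r')(5), 2), 5), Function('o')(-10, -10))), -34876), -1), -12443), Rational(1, 2)) = Pow(Add(Pow(Add(Mul(-39, Add(Mul(Mul(Mul(5, Add(-4, 5)), 2), 5), Mul(-10, Add(1, -10)))), -34876), -1), -12443), Rational(1, 2)) = Pow(Add(Pow(Add(Mul(-39, Add(Mul(Mul(Mul(5, 1), 2), 5), Mul(-10, -9))), -34876), -1), -12443), Rational(1, 2)) = Pow(Add(Pow(Add(Mul(-39, Add(Mul(Mul(5, 2), 5), 90)), -34876), -1), -12443), Rational(1, 2)) = Pow(Add(Pow(Add(Mul(-39, Add(Mul(10, 5), 90)), -34876), -1), -12443), Rational(1, 2)) = Pow(Add(Pow(Add(Mul(-39, Add(50, 90)), -34876), -1), -12443), Rational(1, 2)) = Pow(Add(Pow(Add(Mul(-39, 140), -34876), -1), -12443), Rational(1, 2)) = Pow(Add(Pow(Add(-5460, -34876), -1), -12443), Rational(1, 2)) = Pow(Add(Pow(-40336, -1), -12443), Rational(1, 2)) = Pow(Add(Rational(-1, 40336), -12443), Rational(1, 2)) = Pow(Rational(-501900849, 40336), Rational(1, 2)) = Mul(Rational(3, 10084), I, Pow(140588004481, Rational(1, 2)))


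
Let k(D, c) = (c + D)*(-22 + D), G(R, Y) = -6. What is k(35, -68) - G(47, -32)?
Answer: -423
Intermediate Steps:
k(D, c) = (-22 + D)*(D + c) (k(D, c) = (D + c)*(-22 + D) = (-22 + D)*(D + c))
k(35, -68) - G(47, -32) = (35² - 22*35 - 22*(-68) + 35*(-68)) - 1*(-6) = (1225 - 770 + 1496 - 2380) + 6 = -429 + 6 = -423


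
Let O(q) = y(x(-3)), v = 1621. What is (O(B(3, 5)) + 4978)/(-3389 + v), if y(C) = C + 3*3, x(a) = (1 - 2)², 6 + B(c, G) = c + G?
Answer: -1247/442 ≈ -2.8213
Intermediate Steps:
B(c, G) = -6 + G + c (B(c, G) = -6 + (c + G) = -6 + (G + c) = -6 + G + c)
x(a) = 1 (x(a) = (-1)² = 1)
y(C) = 9 + C (y(C) = C + 9 = 9 + C)
O(q) = 10 (O(q) = 9 + 1 = 10)
(O(B(3, 5)) + 4978)/(-3389 + v) = (10 + 4978)/(-3389 + 1621) = 4988/(-1768) = 4988*(-1/1768) = -1247/442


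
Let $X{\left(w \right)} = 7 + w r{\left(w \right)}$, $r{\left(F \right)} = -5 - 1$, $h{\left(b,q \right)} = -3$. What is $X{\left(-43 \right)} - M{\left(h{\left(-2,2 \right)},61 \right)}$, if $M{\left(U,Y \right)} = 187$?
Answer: $78$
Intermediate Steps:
$r{\left(F \right)} = -6$ ($r{\left(F \right)} = -5 - 1 = -6$)
$X{\left(w \right)} = 7 - 6 w$ ($X{\left(w \right)} = 7 + w \left(-6\right) = 7 - 6 w$)
$X{\left(-43 \right)} - M{\left(h{\left(-2,2 \right)},61 \right)} = \left(7 - -258\right) - 187 = \left(7 + 258\right) - 187 = 265 - 187 = 78$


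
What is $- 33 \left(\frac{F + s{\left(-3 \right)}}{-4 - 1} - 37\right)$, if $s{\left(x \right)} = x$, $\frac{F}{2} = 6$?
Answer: $\frac{6402}{5} \approx 1280.4$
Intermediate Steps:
$F = 12$ ($F = 2 \cdot 6 = 12$)
$- 33 \left(\frac{F + s{\left(-3 \right)}}{-4 - 1} - 37\right) = - 33 \left(\frac{12 - 3}{-4 - 1} - 37\right) = - 33 \left(\frac{9}{-5} - 37\right) = - 33 \left(9 \left(- \frac{1}{5}\right) - 37\right) = - 33 \left(- \frac{9}{5} - 37\right) = \left(-33\right) \left(- \frac{194}{5}\right) = \frac{6402}{5}$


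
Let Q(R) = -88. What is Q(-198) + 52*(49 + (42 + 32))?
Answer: 6308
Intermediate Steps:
Q(-198) + 52*(49 + (42 + 32)) = -88 + 52*(49 + (42 + 32)) = -88 + 52*(49 + 74) = -88 + 52*123 = -88 + 6396 = 6308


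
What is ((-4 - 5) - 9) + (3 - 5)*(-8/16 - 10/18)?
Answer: -143/9 ≈ -15.889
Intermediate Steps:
((-4 - 5) - 9) + (3 - 5)*(-8/16 - 10/18) = (-9 - 9) - 2*(-8*1/16 - 10*1/18) = -18 - 2*(-½ - 5/9) = -18 - 2*(-19/18) = -18 + 19/9 = -143/9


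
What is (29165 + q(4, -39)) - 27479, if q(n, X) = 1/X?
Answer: 65753/39 ≈ 1686.0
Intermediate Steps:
(29165 + q(4, -39)) - 27479 = (29165 + 1/(-39)) - 27479 = (29165 - 1/39) - 27479 = 1137434/39 - 27479 = 65753/39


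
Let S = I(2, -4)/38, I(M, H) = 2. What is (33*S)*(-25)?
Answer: -825/19 ≈ -43.421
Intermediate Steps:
S = 1/19 (S = 2/38 = 2*(1/38) = 1/19 ≈ 0.052632)
(33*S)*(-25) = (33*(1/19))*(-25) = (33/19)*(-25) = -825/19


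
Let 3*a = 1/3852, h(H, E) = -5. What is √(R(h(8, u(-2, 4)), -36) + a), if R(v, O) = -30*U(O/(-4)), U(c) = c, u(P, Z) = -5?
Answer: I*√1001558199/1926 ≈ 16.432*I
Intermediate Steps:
R(v, O) = 15*O/2 (R(v, O) = -30*O/(-4) = -30*O*(-1)/4 = -(-15)*O/2 = 15*O/2)
a = 1/11556 (a = (⅓)/3852 = (⅓)*(1/3852) = 1/11556 ≈ 8.6535e-5)
√(R(h(8, u(-2, 4)), -36) + a) = √((15/2)*(-36) + 1/11556) = √(-270 + 1/11556) = √(-3120119/11556) = I*√1001558199/1926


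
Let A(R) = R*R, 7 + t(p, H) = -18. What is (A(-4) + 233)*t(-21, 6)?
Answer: -6225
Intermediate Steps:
t(p, H) = -25 (t(p, H) = -7 - 18 = -25)
A(R) = R²
(A(-4) + 233)*t(-21, 6) = ((-4)² + 233)*(-25) = (16 + 233)*(-25) = 249*(-25) = -6225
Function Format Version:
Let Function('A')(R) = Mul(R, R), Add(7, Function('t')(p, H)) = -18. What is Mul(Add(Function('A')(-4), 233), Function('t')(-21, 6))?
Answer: -6225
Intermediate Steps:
Function('t')(p, H) = -25 (Function('t')(p, H) = Add(-7, -18) = -25)
Function('A')(R) = Pow(R, 2)
Mul(Add(Function('A')(-4), 233), Function('t')(-21, 6)) = Mul(Add(Pow(-4, 2), 233), -25) = Mul(Add(16, 233), -25) = Mul(249, -25) = -6225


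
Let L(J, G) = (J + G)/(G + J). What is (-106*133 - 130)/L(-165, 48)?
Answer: -14228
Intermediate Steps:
L(J, G) = 1 (L(J, G) = (G + J)/(G + J) = 1)
(-106*133 - 130)/L(-165, 48) = (-106*133 - 130)/1 = (-14098 - 130)*1 = -14228*1 = -14228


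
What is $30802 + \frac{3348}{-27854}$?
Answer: $\frac{428977780}{13927} \approx 30802.0$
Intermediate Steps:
$30802 + \frac{3348}{-27854} = 30802 + 3348 \left(- \frac{1}{27854}\right) = 30802 - \frac{1674}{13927} = \frac{428977780}{13927}$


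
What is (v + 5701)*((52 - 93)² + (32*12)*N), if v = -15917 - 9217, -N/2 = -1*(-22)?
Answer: 295673095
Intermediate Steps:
N = -44 (N = -(-2)*(-22) = -2*22 = -44)
v = -25134
(v + 5701)*((52 - 93)² + (32*12)*N) = (-25134 + 5701)*((52 - 93)² + (32*12)*(-44)) = -19433*((-41)² + 384*(-44)) = -19433*(1681 - 16896) = -19433*(-15215) = 295673095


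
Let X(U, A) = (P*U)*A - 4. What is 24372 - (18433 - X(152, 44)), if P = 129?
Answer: 868687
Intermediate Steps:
X(U, A) = -4 + 129*A*U (X(U, A) = (129*U)*A - 4 = 129*A*U - 4 = -4 + 129*A*U)
24372 - (18433 - X(152, 44)) = 24372 - (18433 - (-4 + 129*44*152)) = 24372 - (18433 - (-4 + 862752)) = 24372 - (18433 - 1*862748) = 24372 - (18433 - 862748) = 24372 - 1*(-844315) = 24372 + 844315 = 868687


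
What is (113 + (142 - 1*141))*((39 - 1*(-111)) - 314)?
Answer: -18696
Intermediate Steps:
(113 + (142 - 1*141))*((39 - 1*(-111)) - 314) = (113 + (142 - 141))*((39 + 111) - 314) = (113 + 1)*(150 - 314) = 114*(-164) = -18696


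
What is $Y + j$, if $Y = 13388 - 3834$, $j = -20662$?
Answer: $-11108$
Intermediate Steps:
$Y = 9554$
$Y + j = 9554 - 20662 = -11108$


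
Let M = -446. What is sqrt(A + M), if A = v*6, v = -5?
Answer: 2*I*sqrt(119) ≈ 21.817*I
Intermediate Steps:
A = -30 (A = -5*6 = -30)
sqrt(A + M) = sqrt(-30 - 446) = sqrt(-476) = 2*I*sqrt(119)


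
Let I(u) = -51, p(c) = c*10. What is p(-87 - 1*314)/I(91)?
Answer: 4010/51 ≈ 78.627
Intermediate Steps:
p(c) = 10*c
p(-87 - 1*314)/I(91) = (10*(-87 - 1*314))/(-51) = (10*(-87 - 314))*(-1/51) = (10*(-401))*(-1/51) = -4010*(-1/51) = 4010/51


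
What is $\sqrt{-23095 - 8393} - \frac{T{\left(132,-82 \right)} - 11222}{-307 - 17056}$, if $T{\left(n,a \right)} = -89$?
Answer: $- \frac{11311}{17363} + 16 i \sqrt{123} \approx -0.65144 + 177.45 i$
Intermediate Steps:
$\sqrt{-23095 - 8393} - \frac{T{\left(132,-82 \right)} - 11222}{-307 - 17056} = \sqrt{-23095 - 8393} - \frac{-89 - 11222}{-307 - 17056} = \sqrt{-31488} - - \frac{11311}{-17363} = 16 i \sqrt{123} - \left(-11311\right) \left(- \frac{1}{17363}\right) = 16 i \sqrt{123} - \frac{11311}{17363} = - \frac{11311}{17363} + 16 i \sqrt{123}$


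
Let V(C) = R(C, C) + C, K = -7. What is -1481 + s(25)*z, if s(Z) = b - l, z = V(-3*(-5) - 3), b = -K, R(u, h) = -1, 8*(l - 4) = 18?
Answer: -5891/4 ≈ -1472.8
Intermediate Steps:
l = 25/4 (l = 4 + (⅛)*18 = 4 + 9/4 = 25/4 ≈ 6.2500)
b = 7 (b = -1*(-7) = 7)
V(C) = -1 + C
z = 11 (z = -1 + (-3*(-5) - 3) = -1 + (15 - 3) = -1 + 12 = 11)
s(Z) = ¾ (s(Z) = 7 - 1*25/4 = 7 - 25/4 = ¾)
-1481 + s(25)*z = -1481 + (¾)*11 = -1481 + 33/4 = -5891/4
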